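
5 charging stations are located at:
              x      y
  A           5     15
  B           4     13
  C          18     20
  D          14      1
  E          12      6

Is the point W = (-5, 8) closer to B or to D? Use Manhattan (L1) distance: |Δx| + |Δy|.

B

d(W,B) = |-5−4| + |8−13| = 9 + 5 = 14
d(W,D) = |-5−14| + |8−1| = 19 + 7 = 26
14 < 26, so B is closer.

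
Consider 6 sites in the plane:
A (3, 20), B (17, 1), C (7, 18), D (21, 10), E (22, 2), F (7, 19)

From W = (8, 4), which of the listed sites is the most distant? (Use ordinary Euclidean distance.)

Since √ is increasing, it suffices to compare squared distances:
|WA|² = (8−3)² + (4−20)² = 25 + 256 = 281
|WB|² = (8−17)² + (4−1)² = 81 + 9 = 90
|WC|² = (8−7)² + (4−18)² = 1 + 196 = 197
|WD|² = (8−21)² + (4−10)² = 169 + 36 = 205
|WE|² = (8−22)² + (4−2)² = 196 + 4 = 200
|WF|² = (8−7)² + (4−19)² = 1 + 225 = 226
The largest is to A.

A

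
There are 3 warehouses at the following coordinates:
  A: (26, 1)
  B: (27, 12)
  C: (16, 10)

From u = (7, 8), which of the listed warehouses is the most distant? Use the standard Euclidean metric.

B

Compare squared distances (the ordering matches that of the actual distances):
|uA|² = (7−26)² + (8−1)² = 361 + 49 = 410
|uB|² = (7−27)² + (8−12)² = 400 + 16 = 416
|uC|² = (7−16)² + (8−10)² = 81 + 4 = 85
The largest is to B.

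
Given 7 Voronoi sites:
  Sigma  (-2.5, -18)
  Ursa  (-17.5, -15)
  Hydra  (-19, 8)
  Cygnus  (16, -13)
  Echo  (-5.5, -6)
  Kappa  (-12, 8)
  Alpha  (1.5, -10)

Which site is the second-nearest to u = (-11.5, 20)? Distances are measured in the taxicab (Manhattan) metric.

d(u, Sigma) = |-11.5−(-2.5)| + |20−(-18)| = 9 + 38 = 47
d(u, Ursa) = |-11.5−(-17.5)| + |20−(-15)| = 6 + 35 = 41
d(u, Hydra) = |-11.5−(-19)| + |20−8| = 7.5 + 12 = 19.5
d(u, Cygnus) = |-11.5−16| + |20−(-13)| = 27.5 + 33 = 60.5
d(u, Echo) = |-11.5−(-5.5)| + |20−(-6)| = 6 + 26 = 32
d(u, Kappa) = |-11.5−(-12)| + |20−8| = 0.5 + 12 = 12.5
d(u, Alpha) = |-11.5−1.5| + |20−(-10)| = 13 + 30 = 43
Sorted ascending: Kappa, Hydra, Echo, … — the second-nearest is Hydra.

Hydra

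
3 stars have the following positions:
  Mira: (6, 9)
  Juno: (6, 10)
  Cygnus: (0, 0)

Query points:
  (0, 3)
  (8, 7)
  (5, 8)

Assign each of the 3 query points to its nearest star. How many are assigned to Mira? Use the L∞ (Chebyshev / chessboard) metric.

(0, 3) — d to each: Mira:6, Juno:7, Cygnus:3 → nearest is Cygnus
(8, 7) — d to each: Mira:2, Juno:3, Cygnus:8 → nearest is Mira
(5, 8) — d to each: Mira:1, Juno:2, Cygnus:8 → nearest is Mira
2 of the 3 points have Mira as nearest.

2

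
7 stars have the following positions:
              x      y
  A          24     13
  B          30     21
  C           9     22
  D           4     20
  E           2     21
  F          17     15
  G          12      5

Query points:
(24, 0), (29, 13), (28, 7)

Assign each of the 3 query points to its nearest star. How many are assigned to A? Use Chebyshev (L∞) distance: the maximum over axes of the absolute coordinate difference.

(24, 0) — d to each: A:13, B:21, C:22, D:20, E:22, F:15, G:12 → nearest is G
(29, 13) — d to each: A:5, B:8, C:20, D:25, E:27, F:12, G:17 → nearest is A
(28, 7) — d to each: A:6, B:14, C:19, D:24, E:26, F:11, G:16 → nearest is A
2 of the 3 points have A as nearest.

2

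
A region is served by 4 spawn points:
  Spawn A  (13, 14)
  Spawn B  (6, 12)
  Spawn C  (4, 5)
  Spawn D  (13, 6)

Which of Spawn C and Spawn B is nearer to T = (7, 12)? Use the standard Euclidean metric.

Spawn B

Compare squared distances:
d²(T, Spawn C) = (7−4)² + (12−5)² = 9 + 49 = 58
d²(T, Spawn B) = (7−6)² + (12−12)² = 1 + 0 = 1
58 > 1, so Spawn B is closer.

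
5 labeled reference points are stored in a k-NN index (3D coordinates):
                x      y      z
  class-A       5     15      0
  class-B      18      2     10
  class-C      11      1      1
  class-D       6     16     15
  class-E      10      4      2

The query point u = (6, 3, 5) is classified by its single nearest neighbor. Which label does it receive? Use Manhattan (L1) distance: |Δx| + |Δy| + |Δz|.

class-E

d(u, class-A) = |6−5| + |3−15| + |5−0| = 1 + 12 + 5 = 18
d(u, class-B) = |6−18| + |3−2| + |5−10| = 12 + 1 + 5 = 18
d(u, class-C) = |6−11| + |3−1| + |5−1| = 5 + 2 + 4 = 11
d(u, class-D) = |6−6| + |3−16| + |5−15| = 0 + 13 + 10 = 23
d(u, class-E) = |6−10| + |3−4| + |5−2| = 4 + 1 + 3 = 8
Minimum is at class-E.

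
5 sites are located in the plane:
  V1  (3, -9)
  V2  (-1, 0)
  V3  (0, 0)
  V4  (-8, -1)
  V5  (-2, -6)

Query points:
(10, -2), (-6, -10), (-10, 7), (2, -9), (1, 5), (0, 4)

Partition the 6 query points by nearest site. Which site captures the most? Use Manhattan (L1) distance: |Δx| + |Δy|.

V3

(10, -2) — d to each: V1:14, V2:13, V3:12, V4:19, V5:16 → nearest is V3
(-6, -10) — d to each: V1:10, V2:15, V3:16, V4:11, V5:8 → nearest is V5
(-10, 7) — d to each: V1:29, V2:16, V3:17, V4:10, V5:21 → nearest is V4
(2, -9) — d to each: V1:1, V2:12, V3:11, V4:18, V5:7 → nearest is V1
(1, 5) — d to each: V1:16, V2:7, V3:6, V4:15, V5:14 → nearest is V3
(0, 4) — d to each: V1:16, V2:5, V3:4, V4:13, V5:12 → nearest is V3
Tally — V1:1, V3:3, V4:1, V5:1. V3 captures the most (3).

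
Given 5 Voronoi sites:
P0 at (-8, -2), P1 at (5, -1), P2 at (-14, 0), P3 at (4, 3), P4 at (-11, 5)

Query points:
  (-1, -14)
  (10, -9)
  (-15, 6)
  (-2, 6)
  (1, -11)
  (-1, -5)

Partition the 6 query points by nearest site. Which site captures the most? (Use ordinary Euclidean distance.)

P1

(-1, -14) — d² to each: P0:193, P1:205, P2:365, P3:314, P4:461 → nearest is P0
(10, -9) — d² to each: P0:373, P1:89, P2:657, P3:180, P4:637 → nearest is P1
(-15, 6) — d² to each: P0:113, P1:449, P2:37, P3:370, P4:17 → nearest is P4
(-2, 6) — d² to each: P0:100, P1:98, P2:180, P3:45, P4:82 → nearest is P3
(1, -11) — d² to each: P0:162, P1:116, P2:346, P3:205, P4:400 → nearest is P1
(-1, -5) — d² to each: P0:58, P1:52, P2:194, P3:89, P4:200 → nearest is P1
Tally — P0:1, P1:3, P3:1, P4:1. P1 captures the most (3).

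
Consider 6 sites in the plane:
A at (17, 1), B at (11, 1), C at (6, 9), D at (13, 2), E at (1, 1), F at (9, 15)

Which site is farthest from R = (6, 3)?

Since √ is increasing, it suffices to compare squared distances:
|RA|² = (6−17)² + (3−1)² = 121 + 4 = 125
|RB|² = (6−11)² + (3−1)² = 25 + 4 = 29
|RC|² = (6−6)² + (3−9)² = 0 + 36 = 36
|RD|² = (6−13)² + (3−2)² = 49 + 1 = 50
|RE|² = (6−1)² + (3−1)² = 25 + 4 = 29
|RF|² = (6−9)² + (3−15)² = 9 + 144 = 153
The largest is to F.

F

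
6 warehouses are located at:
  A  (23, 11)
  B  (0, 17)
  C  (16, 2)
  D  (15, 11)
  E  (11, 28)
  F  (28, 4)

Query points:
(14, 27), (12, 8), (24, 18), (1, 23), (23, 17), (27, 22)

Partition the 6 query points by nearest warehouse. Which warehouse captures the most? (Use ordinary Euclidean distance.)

A

(14, 27) — d² to each: A:337, B:296, C:629, D:257, E:10, F:725 → nearest is E
(12, 8) — d² to each: A:130, B:225, C:52, D:18, E:401, F:272 → nearest is D
(24, 18) — d² to each: A:50, B:577, C:320, D:130, E:269, F:212 → nearest is A
(1, 23) — d² to each: A:628, B:37, C:666, D:340, E:125, F:1090 → nearest is B
(23, 17) — d² to each: A:36, B:529, C:274, D:100, E:265, F:194 → nearest is A
(27, 22) — d² to each: A:137, B:754, C:521, D:265, E:292, F:325 → nearest is A
Tally — A:3, B:1, D:1, E:1. A captures the most (3).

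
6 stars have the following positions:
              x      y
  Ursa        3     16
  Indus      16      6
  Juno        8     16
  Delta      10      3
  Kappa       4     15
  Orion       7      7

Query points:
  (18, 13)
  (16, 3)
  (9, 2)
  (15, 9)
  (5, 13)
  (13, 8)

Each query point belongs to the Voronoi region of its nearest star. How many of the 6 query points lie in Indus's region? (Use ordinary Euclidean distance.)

(18, 13) — d² to each: Ursa:234, Indus:53, Juno:109, Delta:164, Kappa:200, Orion:157 → nearest is Indus
(16, 3) — d² to each: Ursa:338, Indus:9, Juno:233, Delta:36, Kappa:288, Orion:97 → nearest is Indus
(9, 2) — d² to each: Ursa:232, Indus:65, Juno:197, Delta:2, Kappa:194, Orion:29 → nearest is Delta
(15, 9) — d² to each: Ursa:193, Indus:10, Juno:98, Delta:61, Kappa:157, Orion:68 → nearest is Indus
(5, 13) — d² to each: Ursa:13, Indus:170, Juno:18, Delta:125, Kappa:5, Orion:40 → nearest is Kappa
(13, 8) — d² to each: Ursa:164, Indus:13, Juno:89, Delta:34, Kappa:130, Orion:37 → nearest is Indus
4 of the 6 points have Indus as nearest.

4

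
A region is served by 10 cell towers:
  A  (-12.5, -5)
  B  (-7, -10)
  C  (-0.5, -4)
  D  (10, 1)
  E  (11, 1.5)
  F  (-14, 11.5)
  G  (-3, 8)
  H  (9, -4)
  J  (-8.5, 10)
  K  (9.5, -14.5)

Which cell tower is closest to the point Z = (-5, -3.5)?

Since √ is increasing, it suffices to compare squared distances:
|ZA|² = 56.25 + 2.25 = 58.5
|ZB|² = 4 + 42.25 = 46.25
|ZC|² = 20.25 + 0.25 = 20.5
|ZD|² = 225 + 20.25 = 245.25
|ZE|² = 256 + 25 = 281
|ZF|² = 81 + 225 = 306
|ZG|² = 4 + 132.25 = 136.25
|ZH|² = 196 + 0.25 = 196.25
|ZJ|² = 12.25 + 182.25 = 194.5
|ZK|² = 210.25 + 121 = 331.25
C is nearest.

C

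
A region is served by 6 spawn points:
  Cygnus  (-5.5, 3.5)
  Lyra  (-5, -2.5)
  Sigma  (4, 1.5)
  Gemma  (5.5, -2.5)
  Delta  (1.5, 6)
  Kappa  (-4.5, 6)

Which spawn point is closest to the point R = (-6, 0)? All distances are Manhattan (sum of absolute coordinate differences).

d(R, Cygnus) = |-6−(-5.5)| + |0−3.5| = 0.5 + 3.5 = 4
d(R, Lyra) = |-6−(-5)| + |0−(-2.5)| = 1 + 2.5 = 3.5
d(R, Sigma) = |-6−4| + |0−1.5| = 10 + 1.5 = 11.5
d(R, Gemma) = |-6−5.5| + |0−(-2.5)| = 11.5 + 2.5 = 14
d(R, Delta) = |-6−1.5| + |0−6| = 7.5 + 6 = 13.5
d(R, Kappa) = |-6−(-4.5)| + |0−6| = 1.5 + 6 = 7.5
The smallest is to Lyra, so R lies in the Voronoi region of Lyra.

Lyra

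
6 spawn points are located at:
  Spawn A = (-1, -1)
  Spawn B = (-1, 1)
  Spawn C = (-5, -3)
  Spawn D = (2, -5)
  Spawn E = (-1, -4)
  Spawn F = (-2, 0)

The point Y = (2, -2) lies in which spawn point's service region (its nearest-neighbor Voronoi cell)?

Spawn D

Compare squared distances (the ordering matches that of the actual distances):
d²(Y, Spawn A) = (2−(-1))² + (-2−(-1))² = 9 + 1 = 10
d²(Y, Spawn B) = (2−(-1))² + (-2−1)² = 9 + 9 = 18
d²(Y, Spawn C) = (2−(-5))² + (-2−(-3))² = 49 + 1 = 50
d²(Y, Spawn D) = (2−2)² + (-2−(-5))² = 0 + 9 = 9
d²(Y, Spawn E) = (2−(-1))² + (-2−(-4))² = 9 + 4 = 13
d²(Y, Spawn F) = (2−(-2))² + (-2−0)² = 16 + 4 = 20
Spawn D is nearest.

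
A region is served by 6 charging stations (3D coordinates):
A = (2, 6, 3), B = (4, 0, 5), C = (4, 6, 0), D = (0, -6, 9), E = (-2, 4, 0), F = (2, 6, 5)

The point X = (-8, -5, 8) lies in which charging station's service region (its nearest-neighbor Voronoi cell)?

D

Squared Euclidean distances:
|XA|² = (-8−2)² + (-5−6)² + (8−3)² = 100 + 121 + 25 = 246
|XB|² = (-8−4)² + (-5−0)² + (8−5)² = 144 + 25 + 9 = 178
|XC|² = (-8−4)² + (-5−6)² + (8−0)² = 144 + 121 + 64 = 329
|XD|² = (-8−0)² + (-5−(-6))² + (8−9)² = 64 + 1 + 1 = 66
|XE|² = (-8−(-2))² + (-5−4)² + (8−0)² = 36 + 81 + 64 = 181
|XF|² = (-8−2)² + (-5−6)² + (8−5)² = 100 + 121 + 9 = 230
D is nearest.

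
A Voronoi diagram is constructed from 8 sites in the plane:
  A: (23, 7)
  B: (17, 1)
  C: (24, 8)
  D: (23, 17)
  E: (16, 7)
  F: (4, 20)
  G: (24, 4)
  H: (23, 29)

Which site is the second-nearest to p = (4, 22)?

E

Since √ is increasing, it suffices to compare squared distances:
|pA|² = 361 + 225 = 586
|pB|² = 169 + 441 = 610
|pC|² = 400 + 196 = 596
|pD|² = 361 + 25 = 386
|pE|² = 144 + 225 = 369
|pF|² = 0 + 4 = 4
|pG|² = 400 + 324 = 724
|pH|² = 361 + 49 = 410
Sorted ascending: F, E, D, … — the second-nearest is E.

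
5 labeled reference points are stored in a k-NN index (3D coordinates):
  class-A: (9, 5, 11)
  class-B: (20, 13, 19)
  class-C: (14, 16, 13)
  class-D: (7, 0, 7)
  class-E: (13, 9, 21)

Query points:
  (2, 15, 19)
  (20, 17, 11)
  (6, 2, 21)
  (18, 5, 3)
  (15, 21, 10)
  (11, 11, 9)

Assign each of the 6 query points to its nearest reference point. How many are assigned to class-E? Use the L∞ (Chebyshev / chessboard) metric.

(2, 15, 19) — d to each: class-A:10, class-B:18, class-C:12, class-D:15, class-E:11 → nearest is class-A
(20, 17, 11) — d to each: class-A:12, class-B:8, class-C:6, class-D:17, class-E:10 → nearest is class-C
(6, 2, 21) — d to each: class-A:10, class-B:14, class-C:14, class-D:14, class-E:7 → nearest is class-E
(18, 5, 3) — d to each: class-A:9, class-B:16, class-C:11, class-D:11, class-E:18 → nearest is class-A
(15, 21, 10) — d to each: class-A:16, class-B:9, class-C:5, class-D:21, class-E:12 → nearest is class-C
(11, 11, 9) — d to each: class-A:6, class-B:10, class-C:5, class-D:11, class-E:12 → nearest is class-C
1 of the 6 points has class-E as nearest.

1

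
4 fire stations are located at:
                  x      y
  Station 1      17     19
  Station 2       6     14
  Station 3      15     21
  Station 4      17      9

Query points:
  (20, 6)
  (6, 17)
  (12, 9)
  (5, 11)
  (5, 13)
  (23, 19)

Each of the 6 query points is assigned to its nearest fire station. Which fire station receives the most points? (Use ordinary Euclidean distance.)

(20, 6) — d² to each: Station 1:178, Station 2:260, Station 3:250, Station 4:18 → nearest is Station 4
(6, 17) — d² to each: Station 1:125, Station 2:9, Station 3:97, Station 4:185 → nearest is Station 2
(12, 9) — d² to each: Station 1:125, Station 2:61, Station 3:153, Station 4:25 → nearest is Station 4
(5, 11) — d² to each: Station 1:208, Station 2:10, Station 3:200, Station 4:148 → nearest is Station 2
(5, 13) — d² to each: Station 1:180, Station 2:2, Station 3:164, Station 4:160 → nearest is Station 2
(23, 19) — d² to each: Station 1:36, Station 2:314, Station 3:68, Station 4:136 → nearest is Station 1
Tally — Station 1:1, Station 2:3, Station 4:2. Station 2 captures the most (3).

Station 2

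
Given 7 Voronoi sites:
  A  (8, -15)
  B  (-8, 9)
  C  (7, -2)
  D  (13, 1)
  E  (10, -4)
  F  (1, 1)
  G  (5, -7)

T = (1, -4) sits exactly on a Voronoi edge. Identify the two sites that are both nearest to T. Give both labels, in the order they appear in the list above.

Squared distances from T to each site:
|TA|² = (1−8)² + (-4−(-15))² = 49 + 121 = 170
|TB|² = (1−(-8))² + (-4−9)² = 81 + 169 = 250
|TC|² = (1−7)² + (-4−(-2))² = 36 + 4 = 40
|TD|² = (1−13)² + (-4−1)² = 144 + 25 = 169
|TE|² = (1−10)² + (-4−(-4))² = 81 + 0 = 81
|TF|² = (1−1)² + (-4−1)² = 0 + 25 = 25
|TG|² = (1−5)² + (-4−(-7))² = 16 + 9 = 25
T is equidistant from F and G (both at squared distance 25), and every other site is strictly farther — so T lies on the F–G Voronoi edge.

F and G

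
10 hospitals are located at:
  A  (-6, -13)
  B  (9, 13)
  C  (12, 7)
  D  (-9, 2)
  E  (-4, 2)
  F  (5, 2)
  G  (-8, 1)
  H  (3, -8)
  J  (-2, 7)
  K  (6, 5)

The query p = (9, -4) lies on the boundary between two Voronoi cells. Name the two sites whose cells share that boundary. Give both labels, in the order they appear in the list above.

F and H

Squared distances from p to each site:
|pA|² = (9−(-6))² + (-4−(-13))² = 225 + 81 = 306
|pB|² = (9−9)² + (-4−13)² = 0 + 289 = 289
|pC|² = (9−12)² + (-4−7)² = 9 + 121 = 130
|pD|² = (9−(-9))² + (-4−2)² = 324 + 36 = 360
|pE|² = (9−(-4))² + (-4−2)² = 169 + 36 = 205
|pF|² = (9−5)² + (-4−2)² = 16 + 36 = 52
|pG|² = (9−(-8))² + (-4−1)² = 289 + 25 = 314
|pH|² = (9−3)² + (-4−(-8))² = 36 + 16 = 52
|pJ|² = (9−(-2))² + (-4−7)² = 121 + 121 = 242
|pK|² = (9−6)² + (-4−5)² = 9 + 81 = 90
p is equidistant from F and H (both at squared distance 52), and every other site is strictly farther — so p lies on the F–H Voronoi edge.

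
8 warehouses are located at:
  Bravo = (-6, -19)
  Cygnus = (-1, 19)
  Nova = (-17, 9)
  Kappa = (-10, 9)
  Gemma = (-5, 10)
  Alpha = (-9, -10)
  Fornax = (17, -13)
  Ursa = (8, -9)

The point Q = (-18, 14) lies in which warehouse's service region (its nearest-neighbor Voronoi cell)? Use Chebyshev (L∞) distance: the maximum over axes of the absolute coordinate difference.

d(Q, Bravo) = max(12, 33) = 33
d(Q, Cygnus) = max(17, 5) = 17
d(Q, Nova) = max(1, 5) = 5
d(Q, Kappa) = max(8, 5) = 8
d(Q, Gemma) = max(13, 4) = 13
d(Q, Alpha) = max(9, 24) = 24
d(Q, Fornax) = max(35, 27) = 35
d(Q, Ursa) = max(26, 23) = 26
Nova is nearest.

Nova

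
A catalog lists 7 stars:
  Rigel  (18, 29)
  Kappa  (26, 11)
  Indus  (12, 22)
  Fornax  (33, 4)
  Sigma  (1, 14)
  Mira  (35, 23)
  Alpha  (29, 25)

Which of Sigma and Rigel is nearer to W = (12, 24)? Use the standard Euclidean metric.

Compare squared distances:
d²(W, Sigma) = (12−1)² + (24−14)² = 121 + 100 = 221
d²(W, Rigel) = (12−18)² + (24−29)² = 36 + 25 = 61
221 > 61, so Rigel is closer.

Rigel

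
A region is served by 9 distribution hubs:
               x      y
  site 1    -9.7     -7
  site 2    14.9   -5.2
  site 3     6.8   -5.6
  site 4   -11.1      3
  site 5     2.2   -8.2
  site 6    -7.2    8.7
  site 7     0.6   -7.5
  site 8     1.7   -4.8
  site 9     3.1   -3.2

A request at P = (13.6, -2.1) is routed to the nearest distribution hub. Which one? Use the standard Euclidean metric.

site 2

Compare squared distances (the ordering matches that of the actual distances):
d²(P, site 1) = 542.89 + 24.01 = 566.9
d²(P, site 2) = 1.69 + 9.61 = 11.3
d²(P, site 3) = 46.24 + 12.25 = 58.49
d²(P, site 4) = 610.09 + 26.01 = 636.1
d²(P, site 5) = 129.96 + 37.21 = 167.17
d²(P, site 6) = 432.64 + 116.64 = 549.28
d²(P, site 7) = 169 + 29.16 = 198.16
d²(P, site 8) = 141.61 + 7.29 = 148.9
d²(P, site 9) = 110.25 + 1.21 = 111.46
Minimum is at site 2.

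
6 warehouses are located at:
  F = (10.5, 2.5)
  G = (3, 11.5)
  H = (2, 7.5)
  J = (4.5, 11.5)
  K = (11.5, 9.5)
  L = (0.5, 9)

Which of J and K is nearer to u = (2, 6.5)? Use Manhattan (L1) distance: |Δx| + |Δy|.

J

d(u,J) = |2−4.5| + |6.5−11.5| = 2.5 + 5 = 7.5
d(u,K) = |2−11.5| + |6.5−9.5| = 9.5 + 3 = 12.5
7.5 < 12.5, so J is closer.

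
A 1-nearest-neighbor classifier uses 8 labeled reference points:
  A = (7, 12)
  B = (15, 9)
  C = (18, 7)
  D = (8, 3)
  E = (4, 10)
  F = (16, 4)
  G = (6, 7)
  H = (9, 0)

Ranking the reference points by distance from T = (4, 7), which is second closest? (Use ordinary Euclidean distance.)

Since √ is increasing, it suffices to compare squared distances:
|TA|² = (4−7)² + (7−12)² = 9 + 25 = 34
|TB|² = (4−15)² + (7−9)² = 121 + 4 = 125
|TC|² = (4−18)² + (7−7)² = 196 + 0 = 196
|TD|² = (4−8)² + (7−3)² = 16 + 16 = 32
|TE|² = (4−4)² + (7−10)² = 0 + 9 = 9
|TF|² = (4−16)² + (7−4)² = 144 + 9 = 153
|TG|² = (4−6)² + (7−7)² = 4 + 0 = 4
|TH|² = (4−9)² + (7−0)² = 25 + 49 = 74
Sorted ascending: G, E, D, … — the second-nearest is E.

E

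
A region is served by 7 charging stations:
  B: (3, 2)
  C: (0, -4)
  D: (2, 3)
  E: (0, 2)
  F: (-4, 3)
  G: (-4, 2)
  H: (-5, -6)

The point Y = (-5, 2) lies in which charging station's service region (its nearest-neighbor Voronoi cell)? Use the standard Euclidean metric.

Compare squared distances (the ordering matches that of the actual distances):
|YB|² = (-5−3)² + (2−2)² = 64 + 0 = 64
|YC|² = (-5−0)² + (2−(-4))² = 25 + 36 = 61
|YD|² = (-5−2)² + (2−3)² = 49 + 1 = 50
|YE|² = (-5−0)² + (2−2)² = 25 + 0 = 25
|YF|² = (-5−(-4))² + (2−3)² = 1 + 1 = 2
|YG|² = (-5−(-4))² + (2−2)² = 1 + 0 = 1
|YH|² = (-5−(-5))² + (2−(-6))² = 0 + 64 = 64
G is nearest.

G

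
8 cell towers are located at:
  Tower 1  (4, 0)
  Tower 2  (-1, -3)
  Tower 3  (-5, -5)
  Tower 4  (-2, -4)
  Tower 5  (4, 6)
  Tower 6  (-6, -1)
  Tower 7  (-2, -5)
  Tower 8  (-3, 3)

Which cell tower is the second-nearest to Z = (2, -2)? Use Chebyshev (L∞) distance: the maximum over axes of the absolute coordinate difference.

Tower 2

d(Z, Tower 1) = max(2, 2) = 2
d(Z, Tower 2) = max(3, 1) = 3
d(Z, Tower 3) = max(7, 3) = 7
d(Z, Tower 4) = max(4, 2) = 4
d(Z, Tower 5) = max(2, 8) = 8
d(Z, Tower 6) = max(8, 1) = 8
d(Z, Tower 7) = max(4, 3) = 4
d(Z, Tower 8) = max(5, 5) = 5
Sorted ascending: Tower 1, Tower 2, Tower 4, … — the second-nearest is Tower 2.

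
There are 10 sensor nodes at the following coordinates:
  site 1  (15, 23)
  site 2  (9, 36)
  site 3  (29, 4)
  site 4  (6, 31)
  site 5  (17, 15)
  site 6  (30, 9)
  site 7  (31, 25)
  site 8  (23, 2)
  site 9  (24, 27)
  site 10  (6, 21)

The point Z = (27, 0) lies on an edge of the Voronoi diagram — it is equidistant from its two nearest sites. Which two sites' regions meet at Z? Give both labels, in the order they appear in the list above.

site 3 and site 8

Squared distances from Z to each site:
d²(Z, site 1) = 144 + 529 = 673
d²(Z, site 2) = 324 + 1296 = 1620
d²(Z, site 3) = 4 + 16 = 20
d²(Z, site 4) = 441 + 961 = 1402
d²(Z, site 5) = 100 + 225 = 325
d²(Z, site 6) = 9 + 81 = 90
d²(Z, site 7) = 16 + 625 = 641
d²(Z, site 8) = 16 + 4 = 20
d²(Z, site 9) = 9 + 729 = 738
d²(Z, site 10) = 441 + 441 = 882
Z is equidistant from site 3 and site 8 (both at squared distance 20), and every other site is strictly farther — so Z lies on the site 3–site 8 Voronoi edge.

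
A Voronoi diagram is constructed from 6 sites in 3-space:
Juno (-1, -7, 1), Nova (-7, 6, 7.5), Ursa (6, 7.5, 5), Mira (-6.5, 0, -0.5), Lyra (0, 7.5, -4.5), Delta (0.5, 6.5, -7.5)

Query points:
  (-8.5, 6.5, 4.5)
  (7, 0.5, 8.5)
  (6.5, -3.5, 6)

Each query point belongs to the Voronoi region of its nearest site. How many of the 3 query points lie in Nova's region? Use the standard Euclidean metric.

(-8.5, 6.5, 4.5) — d² to each: Juno:250.75, Nova:11.5, Ursa:211.5, Mira:71.25, Lyra:154.25, Delta:225 → nearest is Nova
(7, 0.5, 8.5) — d² to each: Juno:176.5, Nova:227.25, Ursa:62.25, Mira:263.5, Lyra:267, Delta:334.25 → nearest is Ursa
(6.5, -3.5, 6) — d² to each: Juno:93.5, Nova:274.75, Ursa:122.25, Mira:223.5, Lyra:273.5, Delta:318.25 → nearest is Juno
1 of the 3 points has Nova as nearest.

1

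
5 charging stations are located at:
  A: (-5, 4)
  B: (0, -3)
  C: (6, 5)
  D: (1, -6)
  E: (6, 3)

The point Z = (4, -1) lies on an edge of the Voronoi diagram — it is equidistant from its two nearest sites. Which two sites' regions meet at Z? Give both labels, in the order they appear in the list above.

B and E

Squared distances from Z to each site:
|ZA|² = (4−(-5))² + (-1−4)² = 81 + 25 = 106
|ZB|² = (4−0)² + (-1−(-3))² = 16 + 4 = 20
|ZC|² = (4−6)² + (-1−5)² = 4 + 36 = 40
|ZD|² = (4−1)² + (-1−(-6))² = 9 + 25 = 34
|ZE|² = (4−6)² + (-1−3)² = 4 + 16 = 20
Z is equidistant from B and E (both at squared distance 20), and every other site is strictly farther — so Z lies on the B–E Voronoi edge.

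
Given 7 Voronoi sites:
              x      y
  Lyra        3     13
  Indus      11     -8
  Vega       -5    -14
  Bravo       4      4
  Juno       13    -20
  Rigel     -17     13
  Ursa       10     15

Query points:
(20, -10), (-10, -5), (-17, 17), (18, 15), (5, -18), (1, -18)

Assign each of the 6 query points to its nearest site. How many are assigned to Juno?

(20, -10) — d² to each: Lyra:818, Indus:85, Vega:641, Bravo:452, Juno:149, Rigel:1898, Ursa:725 → nearest is Indus
(-10, -5) — d² to each: Lyra:493, Indus:450, Vega:106, Bravo:277, Juno:754, Rigel:373, Ursa:800 → nearest is Vega
(-17, 17) — d² to each: Lyra:416, Indus:1409, Vega:1105, Bravo:610, Juno:2269, Rigel:16, Ursa:733 → nearest is Rigel
(18, 15) — d² to each: Lyra:229, Indus:578, Vega:1370, Bravo:317, Juno:1250, Rigel:1229, Ursa:64 → nearest is Ursa
(5, -18) — d² to each: Lyra:965, Indus:136, Vega:116, Bravo:485, Juno:68, Rigel:1445, Ursa:1114 → nearest is Juno
(1, -18) — d² to each: Lyra:965, Indus:200, Vega:52, Bravo:493, Juno:148, Rigel:1285, Ursa:1170 → nearest is Vega
1 of the 6 points has Juno as nearest.

1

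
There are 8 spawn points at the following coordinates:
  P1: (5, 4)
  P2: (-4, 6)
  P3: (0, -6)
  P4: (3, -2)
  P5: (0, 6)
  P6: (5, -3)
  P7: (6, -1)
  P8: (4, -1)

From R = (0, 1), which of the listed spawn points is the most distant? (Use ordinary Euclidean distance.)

Since √ is increasing, it suffices to compare squared distances:
|RP1|² = 25 + 9 = 34
|RP2|² = 16 + 25 = 41
|RP3|² = 0 + 49 = 49
|RP4|² = 9 + 9 = 18
|RP5|² = 0 + 25 = 25
|RP6|² = 25 + 16 = 41
|RP7|² = 36 + 4 = 40
|RP8|² = 16 + 4 = 20
The largest is to P3.

P3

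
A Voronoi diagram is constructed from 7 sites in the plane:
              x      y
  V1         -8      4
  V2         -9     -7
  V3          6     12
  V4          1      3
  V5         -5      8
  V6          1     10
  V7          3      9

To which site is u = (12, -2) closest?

V4

Squared Euclidean distances:
|uV1|² = (12−(-8))² + (-2−4)² = 400 + 36 = 436
|uV2|² = (12−(-9))² + (-2−(-7))² = 441 + 25 = 466
|uV3|² = (12−6)² + (-2−12)² = 36 + 196 = 232
|uV4|² = (12−1)² + (-2−3)² = 121 + 25 = 146
|uV5|² = (12−(-5))² + (-2−8)² = 289 + 100 = 389
|uV6|² = (12−1)² + (-2−10)² = 121 + 144 = 265
|uV7|² = (12−3)² + (-2−9)² = 81 + 121 = 202
Minimum is at V4.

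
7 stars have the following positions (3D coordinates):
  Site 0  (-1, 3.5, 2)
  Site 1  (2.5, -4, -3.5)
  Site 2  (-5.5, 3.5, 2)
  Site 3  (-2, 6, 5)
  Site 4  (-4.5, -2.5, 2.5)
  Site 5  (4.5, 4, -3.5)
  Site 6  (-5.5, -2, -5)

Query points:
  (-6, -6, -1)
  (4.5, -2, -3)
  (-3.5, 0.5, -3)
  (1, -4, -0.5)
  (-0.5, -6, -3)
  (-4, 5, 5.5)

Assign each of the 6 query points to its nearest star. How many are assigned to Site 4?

1

(-6, -6, -1) — d² to each: Site 0:124.25, Site 1:82.5, Site 2:99.5, Site 3:196, Site 4:26.75, Site 5:216.5, Site 6:32.25 → nearest is Site 4
(4.5, -2, -3) — d² to each: Site 0:85.5, Site 1:8.25, Site 2:155.25, Site 3:170.25, Site 4:111.5, Site 5:36.25, Site 6:104 → nearest is Site 1
(-3.5, 0.5, -3) — d² to each: Site 0:40.25, Site 1:56.5, Site 2:38, Site 3:96.5, Site 4:40.25, Site 5:76.5, Site 6:14.25 → nearest is Site 6
(1, -4, -0.5) — d² to each: Site 0:66.5, Site 1:11.25, Site 2:104.75, Site 3:139.25, Site 4:41.5, Site 5:85.25, Site 6:66.5 → nearest is Site 1
(-0.5, -6, -3) — d² to each: Site 0:115.5, Site 1:13.25, Site 2:140.25, Site 3:210.25, Site 4:58.5, Site 5:125.25, Site 6:45 → nearest is Site 1
(-4, 5, 5.5) — d² to each: Site 0:23.5, Site 1:204.25, Site 2:16.75, Site 3:5.25, Site 4:65.5, Site 5:154.25, Site 6:161.5 → nearest is Site 3
1 of the 6 points has Site 4 as nearest.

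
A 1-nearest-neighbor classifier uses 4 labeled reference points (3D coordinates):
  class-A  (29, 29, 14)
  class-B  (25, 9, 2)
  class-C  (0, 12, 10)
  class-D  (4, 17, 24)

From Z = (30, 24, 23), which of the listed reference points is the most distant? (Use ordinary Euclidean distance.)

Compare squared distances (the ordering matches that of the actual distances):
d²(Z, class-A) = (30−29)² + (24−29)² + (23−14)² = 1 + 25 + 81 = 107
d²(Z, class-B) = (30−25)² + (24−9)² + (23−2)² = 25 + 225 + 441 = 691
d²(Z, class-C) = (30−0)² + (24−12)² + (23−10)² = 900 + 144 + 169 = 1213
d²(Z, class-D) = (30−4)² + (24−17)² + (23−24)² = 676 + 49 + 1 = 726
The largest is to class-C.

class-C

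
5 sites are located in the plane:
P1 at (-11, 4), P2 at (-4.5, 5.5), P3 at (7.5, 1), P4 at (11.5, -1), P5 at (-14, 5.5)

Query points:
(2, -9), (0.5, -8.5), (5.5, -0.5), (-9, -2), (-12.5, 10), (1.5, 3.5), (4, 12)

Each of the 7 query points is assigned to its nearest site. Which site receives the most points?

P3

(2, -9) — d² to each: P1:338, P2:252.5, P3:130.25, P4:154.25, P5:466.25 → nearest is P3
(0.5, -8.5) — d² to each: P1:288.5, P2:221, P3:139.25, P4:177.25, P5:406.25 → nearest is P3
(5.5, -0.5) — d² to each: P1:292.5, P2:136, P3:6.25, P4:36.25, P5:416.25 → nearest is P3
(-9, -2) — d² to each: P1:40, P2:76.5, P3:281.25, P4:421.25, P5:81.25 → nearest is P1
(-12.5, 10) — d² to each: P1:38.25, P2:84.25, P3:481, P4:697, P5:22.5 → nearest is P5
(1.5, 3.5) — d² to each: P1:156.5, P2:40, P3:42.25, P4:120.25, P5:244.25 → nearest is P2
(4, 12) — d² to each: P1:289, P2:114.5, P3:133.25, P4:225.25, P5:366.25 → nearest is P2
Tally — P1:1, P2:2, P3:3, P5:1. P3 captures the most (3).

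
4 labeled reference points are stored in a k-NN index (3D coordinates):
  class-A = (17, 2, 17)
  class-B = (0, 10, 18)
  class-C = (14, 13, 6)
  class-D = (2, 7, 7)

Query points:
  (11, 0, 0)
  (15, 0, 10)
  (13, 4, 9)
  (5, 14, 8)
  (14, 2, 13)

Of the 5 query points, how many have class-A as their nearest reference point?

(11, 0, 0) — d² to each: class-A:329, class-B:545, class-C:214, class-D:179 → nearest is class-D
(15, 0, 10) — d² to each: class-A:57, class-B:389, class-C:186, class-D:227 → nearest is class-A
(13, 4, 9) — d² to each: class-A:84, class-B:286, class-C:91, class-D:134 → nearest is class-A
(5, 14, 8) — d² to each: class-A:369, class-B:141, class-C:86, class-D:59 → nearest is class-D
(14, 2, 13) — d² to each: class-A:25, class-B:285, class-C:170, class-D:205 → nearest is class-A
3 of the 5 points have class-A as nearest.

3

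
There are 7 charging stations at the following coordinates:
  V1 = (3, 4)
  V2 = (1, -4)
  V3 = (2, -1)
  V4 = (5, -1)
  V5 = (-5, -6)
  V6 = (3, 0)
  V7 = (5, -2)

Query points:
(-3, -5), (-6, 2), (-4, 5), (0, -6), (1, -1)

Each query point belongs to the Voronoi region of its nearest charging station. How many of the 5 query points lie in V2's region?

(-3, -5) — d² to each: V1:117, V2:17, V3:41, V4:80, V5:5, V6:61, V7:73 → nearest is V5
(-6, 2) — d² to each: V1:85, V2:85, V3:73, V4:130, V5:65, V6:85, V7:137 → nearest is V5
(-4, 5) — d² to each: V1:50, V2:106, V3:72, V4:117, V5:122, V6:74, V7:130 → nearest is V1
(0, -6) — d² to each: V1:109, V2:5, V3:29, V4:50, V5:25, V6:45, V7:41 → nearest is V2
(1, -1) — d² to each: V1:29, V2:9, V3:1, V4:16, V5:61, V6:5, V7:17 → nearest is V3
1 of the 5 points has V2 as nearest.

1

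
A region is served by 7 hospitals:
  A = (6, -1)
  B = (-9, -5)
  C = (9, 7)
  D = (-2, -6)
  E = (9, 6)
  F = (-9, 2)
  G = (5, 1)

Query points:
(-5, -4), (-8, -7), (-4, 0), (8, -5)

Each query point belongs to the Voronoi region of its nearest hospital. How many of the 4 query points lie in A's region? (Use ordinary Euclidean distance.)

(-5, -4) — d² to each: A:130, B:17, C:317, D:13, E:296, F:52, G:125 → nearest is D
(-8, -7) — d² to each: A:232, B:5, C:485, D:37, E:458, F:82, G:233 → nearest is B
(-4, 0) — d² to each: A:101, B:50, C:218, D:40, E:205, F:29, G:82 → nearest is F
(8, -5) — d² to each: A:20, B:289, C:145, D:101, E:122, F:338, G:45 → nearest is A
1 of the 4 points has A as nearest.

1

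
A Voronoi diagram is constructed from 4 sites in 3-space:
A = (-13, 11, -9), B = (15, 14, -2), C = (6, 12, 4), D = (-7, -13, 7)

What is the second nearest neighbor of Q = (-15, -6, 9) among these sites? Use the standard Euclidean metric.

Squared Euclidean distances:
|QA|² = (-15−(-13))² + (-6−11)² + (9−(-9))² = 4 + 289 + 324 = 617
|QB|² = (-15−15)² + (-6−14)² + (9−(-2))² = 900 + 400 + 121 = 1421
|QC|² = (-15−6)² + (-6−12)² + (9−4)² = 441 + 324 + 25 = 790
|QD|² = (-15−(-7))² + (-6−(-13))² + (9−7)² = 64 + 49 + 4 = 117
Sorted ascending: D, A, C, … — the second-nearest is A.

A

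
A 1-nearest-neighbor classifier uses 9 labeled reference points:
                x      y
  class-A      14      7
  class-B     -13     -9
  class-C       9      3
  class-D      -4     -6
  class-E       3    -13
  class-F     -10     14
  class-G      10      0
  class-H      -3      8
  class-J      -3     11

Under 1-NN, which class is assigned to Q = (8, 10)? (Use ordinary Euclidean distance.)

class-A

Compare squared distances (the ordering matches that of the actual distances):
d²(Q, class-A) = 36 + 9 = 45
d²(Q, class-B) = 441 + 361 = 802
d²(Q, class-C) = 1 + 49 = 50
d²(Q, class-D) = 144 + 256 = 400
d²(Q, class-E) = 25 + 529 = 554
d²(Q, class-F) = 324 + 16 = 340
d²(Q, class-G) = 4 + 100 = 104
d²(Q, class-H) = 121 + 4 = 125
d²(Q, class-J) = 121 + 1 = 122
class-A is nearest.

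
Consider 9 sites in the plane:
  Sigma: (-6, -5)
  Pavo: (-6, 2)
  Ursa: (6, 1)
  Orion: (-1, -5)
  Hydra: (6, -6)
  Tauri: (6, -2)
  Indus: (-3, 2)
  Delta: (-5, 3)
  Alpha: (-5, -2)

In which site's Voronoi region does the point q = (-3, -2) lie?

Squared Euclidean distances:
d²(q, Sigma) = 9 + 9 = 18
d²(q, Pavo) = 9 + 16 = 25
d²(q, Ursa) = 81 + 9 = 90
d²(q, Orion) = 4 + 9 = 13
d²(q, Hydra) = 81 + 16 = 97
d²(q, Tauri) = 81 + 0 = 81
d²(q, Indus) = 0 + 16 = 16
d²(q, Delta) = 4 + 25 = 29
d²(q, Alpha) = 4 + 0 = 4
Minimum is at Alpha.

Alpha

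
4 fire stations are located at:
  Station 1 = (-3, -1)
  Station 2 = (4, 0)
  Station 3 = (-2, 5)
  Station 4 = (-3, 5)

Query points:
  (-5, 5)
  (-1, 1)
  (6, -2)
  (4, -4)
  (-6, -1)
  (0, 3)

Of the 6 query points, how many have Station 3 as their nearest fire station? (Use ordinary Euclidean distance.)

1

(-5, 5) — d² to each: Station 1:40, Station 2:106, Station 3:9, Station 4:4 → nearest is Station 4
(-1, 1) — d² to each: Station 1:8, Station 2:26, Station 3:17, Station 4:20 → nearest is Station 1
(6, -2) — d² to each: Station 1:82, Station 2:8, Station 3:113, Station 4:130 → nearest is Station 2
(4, -4) — d² to each: Station 1:58, Station 2:16, Station 3:117, Station 4:130 → nearest is Station 2
(-6, -1) — d² to each: Station 1:9, Station 2:101, Station 3:52, Station 4:45 → nearest is Station 1
(0, 3) — d² to each: Station 1:25, Station 2:25, Station 3:8, Station 4:13 → nearest is Station 3
1 of the 6 points has Station 3 as nearest.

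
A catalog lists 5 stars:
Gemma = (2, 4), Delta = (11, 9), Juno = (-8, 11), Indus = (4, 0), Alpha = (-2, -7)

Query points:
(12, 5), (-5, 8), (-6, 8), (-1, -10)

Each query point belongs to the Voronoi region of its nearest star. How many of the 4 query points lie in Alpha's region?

1

(12, 5) — d² to each: Gemma:101, Delta:17, Juno:436, Indus:89, Alpha:340 → nearest is Delta
(-5, 8) — d² to each: Gemma:65, Delta:257, Juno:18, Indus:145, Alpha:234 → nearest is Juno
(-6, 8) — d² to each: Gemma:80, Delta:290, Juno:13, Indus:164, Alpha:241 → nearest is Juno
(-1, -10) — d² to each: Gemma:205, Delta:505, Juno:490, Indus:125, Alpha:10 → nearest is Alpha
1 of the 4 points has Alpha as nearest.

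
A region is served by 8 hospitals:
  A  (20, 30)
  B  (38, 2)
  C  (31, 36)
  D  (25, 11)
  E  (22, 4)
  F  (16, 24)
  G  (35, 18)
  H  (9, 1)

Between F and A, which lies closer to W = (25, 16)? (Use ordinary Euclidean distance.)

F

Compare squared distances:
|WF|² = (25−16)² + (16−24)² = 81 + 64 = 145
|WA|² = (25−20)² + (16−30)² = 25 + 196 = 221
145 < 221, so F is closer.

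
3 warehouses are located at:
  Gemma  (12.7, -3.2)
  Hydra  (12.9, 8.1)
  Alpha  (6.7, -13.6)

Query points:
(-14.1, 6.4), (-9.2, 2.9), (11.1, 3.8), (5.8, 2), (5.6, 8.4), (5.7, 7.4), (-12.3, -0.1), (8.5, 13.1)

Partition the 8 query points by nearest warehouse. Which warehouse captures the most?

Hydra

(-14.1, 6.4) — d² to each: Gemma:810.4, Hydra:731.89, Alpha:832.64 → nearest is Hydra
(-9.2, 2.9) — d² to each: Gemma:516.82, Hydra:515.45, Alpha:525.06 → nearest is Hydra
(11.1, 3.8) — d² to each: Gemma:51.56, Hydra:21.73, Alpha:322.12 → nearest is Hydra
(5.8, 2) — d² to each: Gemma:74.65, Hydra:87.62, Alpha:244.17 → nearest is Gemma
(5.6, 8.4) — d² to each: Gemma:184.97, Hydra:53.38, Alpha:485.21 → nearest is Hydra
(5.7, 7.4) — d² to each: Gemma:161.36, Hydra:52.33, Alpha:442 → nearest is Hydra
(-12.3, -0.1) — d² to each: Gemma:634.61, Hydra:702.28, Alpha:543.25 → nearest is Alpha
(8.5, 13.1) — d² to each: Gemma:283.33, Hydra:44.36, Alpha:716.13 → nearest is Hydra
Tally — Gemma:1, Hydra:6, Alpha:1. Hydra captures the most (6).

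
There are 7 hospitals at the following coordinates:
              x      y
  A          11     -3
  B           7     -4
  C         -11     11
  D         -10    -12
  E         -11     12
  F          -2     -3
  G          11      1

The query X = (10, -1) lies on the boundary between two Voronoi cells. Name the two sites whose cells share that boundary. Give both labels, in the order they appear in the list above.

A and G

Squared distances from X to each site:
|XA|² = 1 + 4 = 5
|XB|² = 9 + 9 = 18
|XC|² = 441 + 144 = 585
|XD|² = 400 + 121 = 521
|XE|² = 441 + 169 = 610
|XF|² = 144 + 4 = 148
|XG|² = 1 + 4 = 5
X is equidistant from A and G (both at squared distance 5), and every other site is strictly farther — so X lies on the A–G Voronoi edge.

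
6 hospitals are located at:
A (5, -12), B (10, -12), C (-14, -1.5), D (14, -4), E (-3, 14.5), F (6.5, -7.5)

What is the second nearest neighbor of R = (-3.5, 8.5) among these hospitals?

C

Since √ is increasing, it suffices to compare squared distances:
|RA|² = (-3.5−5)² + (8.5−(-12))² = 72.25 + 420.25 = 492.5
|RB|² = (-3.5−10)² + (8.5−(-12))² = 182.25 + 420.25 = 602.5
|RC|² = (-3.5−(-14))² + (8.5−(-1.5))² = 110.25 + 100 = 210.25
|RD|² = (-3.5−14)² + (8.5−(-4))² = 306.25 + 156.25 = 462.5
|RE|² = (-3.5−(-3))² + (8.5−14.5)² = 0.25 + 36 = 36.25
|RF|² = (-3.5−6.5)² + (8.5−(-7.5))² = 100 + 256 = 356
Sorted ascending: E, C, F, … — the second-nearest is C.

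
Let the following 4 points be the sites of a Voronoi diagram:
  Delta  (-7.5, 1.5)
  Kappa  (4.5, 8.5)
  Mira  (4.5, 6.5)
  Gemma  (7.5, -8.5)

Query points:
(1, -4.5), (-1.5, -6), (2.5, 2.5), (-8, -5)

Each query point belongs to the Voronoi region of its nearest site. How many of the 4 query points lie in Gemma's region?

(1, -4.5) — d² to each: Delta:108.25, Kappa:181.25, Mira:133.25, Gemma:58.25 → nearest is Gemma
(-1.5, -6) — d² to each: Delta:92.25, Kappa:246.25, Mira:192.25, Gemma:87.25 → nearest is Gemma
(2.5, 2.5) — d² to each: Delta:101, Kappa:40, Mira:20, Gemma:146 → nearest is Mira
(-8, -5) — d² to each: Delta:42.5, Kappa:338.5, Mira:288.5, Gemma:252.5 → nearest is Delta
2 of the 4 points have Gemma as nearest.

2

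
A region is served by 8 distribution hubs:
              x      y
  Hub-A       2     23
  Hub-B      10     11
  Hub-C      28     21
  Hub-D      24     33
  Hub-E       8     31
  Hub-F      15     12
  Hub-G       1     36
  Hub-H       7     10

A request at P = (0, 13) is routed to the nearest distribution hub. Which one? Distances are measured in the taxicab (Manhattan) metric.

Hub-H

d(P, Hub-A) = 2 + 10 = 12
d(P, Hub-B) = 10 + 2 = 12
d(P, Hub-C) = 28 + 8 = 36
d(P, Hub-D) = 24 + 20 = 44
d(P, Hub-E) = 8 + 18 = 26
d(P, Hub-F) = 15 + 1 = 16
d(P, Hub-G) = 1 + 23 = 24
d(P, Hub-H) = 7 + 3 = 10
The smallest is to Hub-H, so P lies in the Voronoi region of Hub-H.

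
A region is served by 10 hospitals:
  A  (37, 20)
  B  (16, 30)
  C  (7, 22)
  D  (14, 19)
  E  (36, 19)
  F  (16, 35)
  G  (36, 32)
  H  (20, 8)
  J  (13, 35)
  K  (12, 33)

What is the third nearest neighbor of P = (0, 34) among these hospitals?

C

Compare squared distances (the ordering matches that of the actual distances):
|PA|² = 1369 + 196 = 1565
|PB|² = 256 + 16 = 272
|PC|² = 49 + 144 = 193
|PD|² = 196 + 225 = 421
|PE|² = 1296 + 225 = 1521
|PF|² = 256 + 1 = 257
|PG|² = 1296 + 4 = 1300
|PH|² = 400 + 676 = 1076
|PJ|² = 169 + 1 = 170
|PK|² = 144 + 1 = 145
Sorted ascending: K, J, C, F, … — the third-nearest is C.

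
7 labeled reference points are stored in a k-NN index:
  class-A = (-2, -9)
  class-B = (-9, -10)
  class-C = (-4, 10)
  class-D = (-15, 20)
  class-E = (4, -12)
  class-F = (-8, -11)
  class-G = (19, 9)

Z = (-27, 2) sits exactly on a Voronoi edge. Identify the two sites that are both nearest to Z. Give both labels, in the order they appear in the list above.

class-B and class-D

Squared distances from Z to each site:
d²(Z, class-A) = (-27−(-2))² + (2−(-9))² = 625 + 121 = 746
d²(Z, class-B) = (-27−(-9))² + (2−(-10))² = 324 + 144 = 468
d²(Z, class-C) = (-27−(-4))² + (2−10)² = 529 + 64 = 593
d²(Z, class-D) = (-27−(-15))² + (2−20)² = 144 + 324 = 468
d²(Z, class-E) = (-27−4)² + (2−(-12))² = 961 + 196 = 1157
d²(Z, class-F) = (-27−(-8))² + (2−(-11))² = 361 + 169 = 530
d²(Z, class-G) = (-27−19)² + (2−9)² = 2116 + 49 = 2165
Z is equidistant from class-B and class-D (both at squared distance 468), and every other site is strictly farther — so Z lies on the class-B–class-D Voronoi edge.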